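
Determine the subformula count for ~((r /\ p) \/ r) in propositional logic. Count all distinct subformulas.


Formula: ~((r /\ p) \/ r)
Subformulas found:
  1. r
  2. p
  3. (r /\ p)
  4. ((r /\ p) \/ r)
  5. ~((r /\ p) \/ r)
Total distinct subformulas = 5

5


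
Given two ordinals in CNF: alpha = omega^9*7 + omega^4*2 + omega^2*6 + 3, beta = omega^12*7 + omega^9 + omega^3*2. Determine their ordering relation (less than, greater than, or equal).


Compare term by term from highest exponent:
alpha = omega^9*7 + omega^4*2 + omega^2*6 + 3
beta = omega^12*7 + omega^9 + omega^3*2
Term 1: alpha has omega^9*7, beta has omega^12*7
Term 2: alpha has omega^4*2, beta has omega^9*1
Term 3: alpha has omega^2*6, beta has omega^3*2
Term 4: alpha has omega^0*3, beta has omega^0*0
Result: alpha < beta

alpha < beta


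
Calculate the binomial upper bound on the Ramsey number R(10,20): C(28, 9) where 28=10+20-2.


R(10,20) <= C(10+20-2, 10-1) = C(28, 9)
C(28, 9) = 28! / (9! * 19!)
= 6906900

6906900


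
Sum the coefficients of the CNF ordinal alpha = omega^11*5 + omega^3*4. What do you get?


CNF: omega^11*5 + omega^3*4
Coefficients: 5 + 4 = 9

9


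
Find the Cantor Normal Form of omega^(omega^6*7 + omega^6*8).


omega^(omega^6*7 + omega^6*8):
Both terms of the exponent have the same exponent 6, so they merge: omega^6*7 + omega^6*8 = omega^6*(7+8) = omega^6*15.
omega raised to a CNF ordinal is a single CNF term: Result = omega^(omega^6*15)

omega^(omega^6*15)


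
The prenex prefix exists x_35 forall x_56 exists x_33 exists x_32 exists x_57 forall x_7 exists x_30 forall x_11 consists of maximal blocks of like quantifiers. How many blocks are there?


Alternations = 5.
Blocks = alternations + 1 = 6

6


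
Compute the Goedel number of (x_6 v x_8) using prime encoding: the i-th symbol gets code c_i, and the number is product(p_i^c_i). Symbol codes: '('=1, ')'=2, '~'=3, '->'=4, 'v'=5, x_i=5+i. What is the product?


Formula: (x_6 v x_8)
Symbol codes: [1, 11, 5, 13, 2]
Primes: [2, 3, 5, 7, 11]
p_1^1 = 2^1 = 2
p_2^11 = 3^11 = 177147
p_3^5 = 5^5 = 3125
p_4^13 = 7^13 = 96889010407
p_5^2 = 11^2 = 121
Product = 12979970629467676931250

12979970629467676931250


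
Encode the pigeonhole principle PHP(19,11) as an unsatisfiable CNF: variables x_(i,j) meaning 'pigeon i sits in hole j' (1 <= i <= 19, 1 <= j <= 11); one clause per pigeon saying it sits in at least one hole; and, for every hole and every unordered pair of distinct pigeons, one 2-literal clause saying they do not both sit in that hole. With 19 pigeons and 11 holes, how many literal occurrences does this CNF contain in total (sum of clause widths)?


PHP(19,11): 19 pigeons, 11 holes, 19*11 = 209 variables.
- pigeon clauses: one per pigeon -> 19 clauses of width 11 -> 209 literals
- hole clauses: 11 holes * C(19,2) = 11 * 171 -> 1881 clauses of width 2 -> 3762 literals
Total literal occurrences = 209 + 3762 = 3971

3971


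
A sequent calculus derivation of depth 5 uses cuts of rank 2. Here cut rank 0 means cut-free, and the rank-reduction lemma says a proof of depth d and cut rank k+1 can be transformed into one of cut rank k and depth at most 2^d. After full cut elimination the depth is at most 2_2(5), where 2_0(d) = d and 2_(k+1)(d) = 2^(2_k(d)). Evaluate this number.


Each rank reduction sends depth d to at most 2^d; cut rank r needs r reductions.
2_0(5) = 5
2_1(5) = 2^5 = 32
2_2(5) = 2^32 = 4294967296
Cut-free depth bound = 4294967296

4294967296


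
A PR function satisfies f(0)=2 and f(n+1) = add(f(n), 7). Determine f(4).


f(0) = 2
f(1) = add(f(0), 7) = add(2, 7) = 9
f(2) = add(f(1), 7) = add(9, 7) = 16
f(3) = add(f(2), 7) = add(16, 7) = 23
f(4) = add(f(3), 7) = add(23, 7) = 30


30


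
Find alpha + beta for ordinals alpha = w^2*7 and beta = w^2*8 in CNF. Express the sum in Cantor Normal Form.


Ordinal addition w^2*7 + w^2*8:
Both terms have the same exponent 2.
w^e*c + w^e*d = w^e*(c+d).
Result = w^2*(7+8) = w^2*15

w^2*15


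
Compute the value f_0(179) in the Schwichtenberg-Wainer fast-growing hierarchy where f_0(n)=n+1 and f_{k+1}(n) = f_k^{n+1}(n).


f_0(179) = 179 + 1 = 180

180


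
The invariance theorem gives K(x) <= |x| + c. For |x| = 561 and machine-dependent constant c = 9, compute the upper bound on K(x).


K(x) <= |x| + c = 561 + 9 = 570

570


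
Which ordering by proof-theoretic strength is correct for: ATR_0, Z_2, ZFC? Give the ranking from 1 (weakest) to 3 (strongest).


Ordering by consistency strength:
1. ATR_0
2. Z_2
3. ZFC


ATR_0=1, Z_2=2, ZFC=3


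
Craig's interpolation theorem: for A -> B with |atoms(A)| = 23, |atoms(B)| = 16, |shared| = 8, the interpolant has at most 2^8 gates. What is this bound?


Shared atoms = 8
Craig interpolant size bound = 2^8
= 256

256


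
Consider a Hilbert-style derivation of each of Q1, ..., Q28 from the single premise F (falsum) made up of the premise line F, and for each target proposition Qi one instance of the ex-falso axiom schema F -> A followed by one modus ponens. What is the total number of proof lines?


Ex falso, line by line:
- 1 premise line (F)
- 28 targets, each needing 1 axiom instance (F -> Qi) + 1 MP = 2 lines: 2 * 28 = 56
Total = 1 + 56 = 57 lines.

57


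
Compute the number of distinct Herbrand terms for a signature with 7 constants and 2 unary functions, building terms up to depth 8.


Herbrand terms by depth:
Depth 0: 7 constants
Depth 1: 14 new terms (running total: 21)
Depth 2: 28 new terms (running total: 49)
Depth 3: 56 new terms (running total: 105)
Depth 4: 112 new terms (running total: 217)
Depth 5: 224 new terms (running total: 441)
Depth 6: 448 new terms (running total: 889)
Depth 7: 896 new terms (running total: 1785)
Depth 8: 1792 new terms (running total: 3577)
Total distinct ground terms = 3577

3577


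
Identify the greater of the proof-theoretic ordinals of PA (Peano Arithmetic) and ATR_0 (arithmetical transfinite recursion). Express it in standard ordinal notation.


Proof-theoretic ordinal of PA (Peano Arithmetic): epsilon_0
Proof-theoretic ordinal of ATR_0 (arithmetical transfinite recursion): Gamma_0
Comparing: epsilon_0 < Gamma_0.
The larger ordinal is Gamma_0 (from ATR_0 (arithmetical transfinite recursion)).

Gamma_0


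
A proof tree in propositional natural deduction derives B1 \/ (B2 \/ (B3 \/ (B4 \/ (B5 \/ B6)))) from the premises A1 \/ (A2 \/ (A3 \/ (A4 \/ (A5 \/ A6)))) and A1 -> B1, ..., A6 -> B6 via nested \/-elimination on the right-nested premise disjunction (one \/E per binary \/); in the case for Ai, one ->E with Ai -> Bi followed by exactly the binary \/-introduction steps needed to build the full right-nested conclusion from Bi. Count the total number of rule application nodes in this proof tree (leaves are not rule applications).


Constructive dilemma with 6 branches, all disjunctions right-nested:
- \/E: the premise has 5 binary \/, each eliminated once: 5 nodes.
- ->E: one per case (Ai with Ai -> Bi gives Bi): 6 nodes.
- \/I: in case i < n, Bi needs 1 step to form Bi \/ (B(i+1) \/ ...) and then i-1 steps to prepend B(i-1), ..., B1, i.e. i steps; in case i = n, B6 needs 5 prepend steps.
  \/I total = (1 + 2 + ... + 5) + 5 = 15 + 5 = 20 nodes.
Total = 5 + 6 + 20 = 31

31


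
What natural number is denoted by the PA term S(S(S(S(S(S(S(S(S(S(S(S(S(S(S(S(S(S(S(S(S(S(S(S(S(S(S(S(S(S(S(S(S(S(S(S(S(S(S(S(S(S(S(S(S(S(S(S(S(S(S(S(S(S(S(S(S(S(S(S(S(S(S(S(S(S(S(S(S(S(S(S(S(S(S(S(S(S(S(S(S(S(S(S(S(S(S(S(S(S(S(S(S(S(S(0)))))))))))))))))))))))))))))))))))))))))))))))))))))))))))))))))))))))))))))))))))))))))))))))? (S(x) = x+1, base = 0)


Counting successors applied to 0:
95 applications of S to 0 = 95

95


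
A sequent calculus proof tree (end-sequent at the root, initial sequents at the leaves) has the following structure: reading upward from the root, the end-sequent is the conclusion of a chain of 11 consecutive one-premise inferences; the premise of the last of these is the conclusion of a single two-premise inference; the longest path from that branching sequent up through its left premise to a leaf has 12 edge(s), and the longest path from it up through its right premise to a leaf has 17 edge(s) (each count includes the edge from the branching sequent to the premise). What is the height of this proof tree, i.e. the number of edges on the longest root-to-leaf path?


Longest path through the left premise: 12 edges (measured from the branching sequent)
Longest path through the right premise: 17 edges
Height of the subtree rooted at the branching sequent: max(12, 17) = 17
The branching sequent sits 11 edges above the root (the chain of one-premise inferences), so height = 17 + 11 = 28

28


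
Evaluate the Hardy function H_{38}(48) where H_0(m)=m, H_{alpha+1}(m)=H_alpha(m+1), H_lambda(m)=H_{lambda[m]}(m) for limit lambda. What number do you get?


H_38(48):
For finite ordinals k, H_k(n) = n + k (each successor step adds 1).
H_38(48) = 48 + 38 = 86

86


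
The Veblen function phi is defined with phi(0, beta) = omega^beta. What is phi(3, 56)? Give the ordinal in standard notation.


phi(3, 56):
phi(3, beta) = eta_beta (the beta-th eta number, fixed point of zeta).
phi(3, 56) = eta_56

eta_56


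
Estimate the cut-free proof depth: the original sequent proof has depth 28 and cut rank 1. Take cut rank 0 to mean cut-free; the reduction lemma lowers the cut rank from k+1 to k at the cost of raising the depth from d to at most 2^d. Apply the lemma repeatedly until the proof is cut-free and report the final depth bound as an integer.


Each rank reduction sends depth d to at most 2^d; cut rank r needs r reductions.
2_0(28) = 28
2_1(28) = 2^28 = 268435456
Cut-free depth bound = 268435456

268435456


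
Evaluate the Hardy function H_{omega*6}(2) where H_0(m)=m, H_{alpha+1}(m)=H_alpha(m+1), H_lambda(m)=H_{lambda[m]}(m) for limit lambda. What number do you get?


H_{omega*6}(2):
For the Hardy hierarchy, H_{omega*k}(n) = 2^k * n.
2^6 = 64.
64 * 2 = 128

128


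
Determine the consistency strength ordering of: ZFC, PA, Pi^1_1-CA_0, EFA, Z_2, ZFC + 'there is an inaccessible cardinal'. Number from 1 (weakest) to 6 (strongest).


Ordering by consistency strength:
1. EFA
2. PA
3. Pi^1_1-CA_0
4. Z_2
5. ZFC
6. ZFC + 'there is an inaccessible cardinal'


ZFC=5, PA=2, Pi^1_1-CA_0=3, EFA=1, Z_2=4, ZFC + 'there is an inaccessible cardinal'=6


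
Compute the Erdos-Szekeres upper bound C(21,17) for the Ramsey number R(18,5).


R(18,5) <= C(18+5-2, 18-1) = C(21, 17)
C(21, 17) = 21! / (17! * 4!)
= 5985

5985


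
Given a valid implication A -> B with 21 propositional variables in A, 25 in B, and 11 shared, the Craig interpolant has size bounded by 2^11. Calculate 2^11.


Shared atoms = 11
Craig interpolant size bound = 2^11
= 2048

2048


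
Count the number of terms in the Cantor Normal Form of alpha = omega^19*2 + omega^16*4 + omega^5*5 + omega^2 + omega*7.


CNF: omega^19*2 + omega^16*4 + omega^5*5 + omega^2 + omega*7
Count the summands separated by '+':
  term 1: omega^19*2
  term 2: omega^16*4
  term 3: omega^5*5
  term 4: omega^2
  term 5: omega*7
Total terms = 5

5


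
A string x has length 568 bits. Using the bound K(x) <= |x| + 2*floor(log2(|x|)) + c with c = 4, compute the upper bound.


floor(log2(568)) = 9
2 * 9 = 18
K(x) <= 568 + 18 + 4 = 590

590


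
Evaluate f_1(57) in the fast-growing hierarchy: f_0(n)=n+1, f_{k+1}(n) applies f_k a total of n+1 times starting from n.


f_1(57) = f_0^58(57)
f_0 adds 1 each time, applied 58 times.
f_1(57) = 57 + 58 = 115

115


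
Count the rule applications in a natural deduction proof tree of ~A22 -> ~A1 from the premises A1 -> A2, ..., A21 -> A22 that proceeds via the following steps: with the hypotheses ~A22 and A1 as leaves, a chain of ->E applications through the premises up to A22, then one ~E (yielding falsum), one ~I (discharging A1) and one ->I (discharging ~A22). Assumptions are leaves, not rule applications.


From hypothesis A1, 21 ->E steps along the 21 premises yield A22.
~E with hypothesis ~A22 gives falsum (1 node); ~I discharging A1 gives ~A1 (1 node); ->I discharging ~A22 gives the goal (1 node).
Total = 21 + 3 = 24 inference nodes.

24


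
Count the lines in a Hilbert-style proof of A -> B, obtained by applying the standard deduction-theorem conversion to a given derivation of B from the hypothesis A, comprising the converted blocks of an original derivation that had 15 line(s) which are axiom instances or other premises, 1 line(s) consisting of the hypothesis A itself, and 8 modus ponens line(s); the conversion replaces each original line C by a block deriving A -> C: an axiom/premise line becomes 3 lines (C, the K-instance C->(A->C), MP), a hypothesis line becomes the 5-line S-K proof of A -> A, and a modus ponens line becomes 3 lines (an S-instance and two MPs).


Deduction-theorem conversion, block by block:
- 15 axiom/premise lines -> 3 lines each = 45
- 1 hypothesis lines -> 5 lines each (identity proof A->A) = 5
- 8 MP lines -> 3 lines each (S-instance, MP, MP) = 24
Total = 45 + 5 + 24 = 74 lines.

74


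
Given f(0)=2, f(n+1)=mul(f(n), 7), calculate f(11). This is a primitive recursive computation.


f(0) = 2
f(1) = mul(f(0), 7) = mul(2, 7) = 14
f(2) = mul(f(1), 7) = mul(14, 7) = 98
f(3) = mul(f(2), 7) = mul(98, 7) = 686
f(4) = mul(f(3), 7) = mul(686, 7) = 4802
f(5) = mul(f(4), 7) = mul(4802, 7) = 33614
f(6) = mul(f(5), 7) = mul(33614, 7) = 235298
f(7) = mul(f(6), 7) = mul(235298, 7) = 1647086
f(8) = mul(f(7), 7) = mul(1647086, 7) = 11529602
f(9) = mul(f(8), 7) = mul(11529602, 7) = 80707214
f(10) = mul(f(9), 7) = mul(80707214, 7) = 564950498
f(11) = mul(f(10), 7) = mul(564950498, 7) = 3954653486


3954653486


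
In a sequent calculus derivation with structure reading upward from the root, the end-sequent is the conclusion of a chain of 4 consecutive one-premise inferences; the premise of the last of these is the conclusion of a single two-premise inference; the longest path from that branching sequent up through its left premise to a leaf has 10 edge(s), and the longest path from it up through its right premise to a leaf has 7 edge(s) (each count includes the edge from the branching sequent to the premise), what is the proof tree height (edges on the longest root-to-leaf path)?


Longest path through the left premise: 10 edges (measured from the branching sequent)
Longest path through the right premise: 7 edges
Height of the subtree rooted at the branching sequent: max(10, 7) = 10
The branching sequent sits 4 edges above the root (the chain of one-premise inferences), so height = 10 + 4 = 14

14


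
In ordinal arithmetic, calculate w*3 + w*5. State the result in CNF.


Ordinal addition w*3 + w*5:
Both terms have the same exponent 1.
w^e*c + w^e*d = w^e*(c+d).
Result = w^1*(3+5) = w*8

w*8


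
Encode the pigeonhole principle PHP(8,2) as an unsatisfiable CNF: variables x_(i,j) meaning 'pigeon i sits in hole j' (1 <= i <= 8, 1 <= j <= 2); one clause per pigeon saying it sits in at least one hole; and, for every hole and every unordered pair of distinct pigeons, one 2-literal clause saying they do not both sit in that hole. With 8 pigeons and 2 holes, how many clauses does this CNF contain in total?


PHP(8,2): 8 pigeons, 2 holes, 8*2 = 16 variables.
- pigeon clauses: one per pigeon -> 8 clauses
- hole clauses: 2 holes * C(8,2) = 2 * 28 -> 56 clauses
Total clauses = 8 + 56 = 64

64


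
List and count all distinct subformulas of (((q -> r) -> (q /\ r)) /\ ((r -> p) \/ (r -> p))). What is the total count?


Formula: (((q -> r) -> (q /\ r)) /\ ((r -> p) \/ (r -> p)))
Subformulas found:
  1. q
  2. r
  3. p
  4. (q /\ r)
  5. (r -> p)
  6. (q -> r)
  7. ((r -> p) \/ (r -> p))
  8. ((q -> r) -> (q /\ r))
  9. (((q -> r) -> (q /\ r)) /\ ((r -> p) \/ (r -> p)))
Total distinct subformulas = 9

9


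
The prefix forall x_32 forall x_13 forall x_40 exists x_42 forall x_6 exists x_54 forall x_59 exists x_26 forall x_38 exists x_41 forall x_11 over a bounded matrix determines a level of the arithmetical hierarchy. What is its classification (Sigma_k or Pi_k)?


Leading quantifier is forall, so the class is Pi.
Number of quantifier blocks = alternations + 1 = 8 + 1 = 9.
Classification: Pi_9

Pi_9


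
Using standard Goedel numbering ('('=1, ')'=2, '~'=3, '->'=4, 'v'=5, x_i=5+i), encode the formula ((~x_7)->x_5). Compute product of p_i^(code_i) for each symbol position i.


Formula: ((~x_7)->x_5)
Symbol codes: [1, 1, 3, 12, 2, 4, 10, 2]
Primes: [2, 3, 5, 7, 11, 13, 17, 19]
p_1^1 = 2^1 = 2
p_2^1 = 3^1 = 3
p_3^3 = 5^3 = 125
p_4^12 = 7^12 = 13841287201
p_5^2 = 11^2 = 121
p_6^4 = 13^4 = 28561
p_7^10 = 17^10 = 2015993900449
p_8^2 = 19^2 = 361
Product = 26109162352873699856193525495156750

26109162352873699856193525495156750


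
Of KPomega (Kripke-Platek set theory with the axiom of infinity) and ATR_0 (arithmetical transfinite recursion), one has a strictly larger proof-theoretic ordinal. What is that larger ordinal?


Proof-theoretic ordinal of KPomega (Kripke-Platek set theory with the axiom of infinity): psi_0(epsilon_{Omega+1})
Proof-theoretic ordinal of ATR_0 (arithmetical transfinite recursion): Gamma_0
Comparing: Gamma_0 < psi_0(epsilon_{Omega+1}).
The larger ordinal is psi_0(epsilon_{Omega+1}) (from KPomega (Kripke-Platek set theory with the axiom of infinity)).

psi_0(epsilon_{Omega+1})


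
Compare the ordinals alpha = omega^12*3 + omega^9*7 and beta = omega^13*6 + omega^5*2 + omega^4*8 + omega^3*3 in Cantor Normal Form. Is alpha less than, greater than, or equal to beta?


Compare term by term from highest exponent:
alpha = omega^12*3 + omega^9*7
beta = omega^13*6 + omega^5*2 + omega^4*8 + omega^3*3
Term 1: alpha has omega^12*3, beta has omega^13*6
Term 2: alpha has omega^9*7, beta has omega^5*2
Term 3: alpha has omega^0*0, beta has omega^4*8
Term 4: alpha has omega^0*0, beta has omega^3*3
Result: alpha < beta

alpha < beta


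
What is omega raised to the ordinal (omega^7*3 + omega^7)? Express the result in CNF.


omega^(omega^7*3 + omega^7):
Both terms of the exponent have the same exponent 7, so they merge: omega^7*3 + omega^7 = omega^7*(3+1) = omega^7*4.
omega raised to a CNF ordinal is a single CNF term: Result = omega^(omega^7*4)

omega^(omega^7*4)


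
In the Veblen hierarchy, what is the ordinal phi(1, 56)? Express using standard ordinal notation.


phi(1, 56):
phi(1, beta) = epsilon_beta (the beta-th epsilon number).
phi(1, 56) = epsilon_56

epsilon_56


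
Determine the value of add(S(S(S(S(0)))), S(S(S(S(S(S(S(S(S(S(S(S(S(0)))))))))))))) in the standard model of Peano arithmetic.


add(S^4(0), S^13(0)):
S^4(0) = 4
S^13(0) = 13
4 + 13 = 17

17


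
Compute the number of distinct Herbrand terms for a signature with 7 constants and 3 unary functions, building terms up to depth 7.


Herbrand terms by depth:
Depth 0: 7 constants
Depth 1: 21 new terms (running total: 28)
Depth 2: 63 new terms (running total: 91)
Depth 3: 189 new terms (running total: 280)
Depth 4: 567 new terms (running total: 847)
Depth 5: 1701 new terms (running total: 2548)
Depth 6: 5103 new terms (running total: 7651)
Depth 7: 15309 new terms (running total: 22960)
Total distinct ground terms = 22960

22960


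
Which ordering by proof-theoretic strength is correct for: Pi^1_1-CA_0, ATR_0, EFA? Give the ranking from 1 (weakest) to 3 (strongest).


Ordering by consistency strength:
1. EFA
2. ATR_0
3. Pi^1_1-CA_0


Pi^1_1-CA_0=3, ATR_0=2, EFA=1


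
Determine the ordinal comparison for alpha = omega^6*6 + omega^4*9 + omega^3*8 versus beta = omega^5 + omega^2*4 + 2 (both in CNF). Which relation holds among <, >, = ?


Compare term by term from highest exponent:
alpha = omega^6*6 + omega^4*9 + omega^3*8
beta = omega^5 + omega^2*4 + 2
Term 1: alpha has omega^6*6, beta has omega^5*1
Term 2: alpha has omega^4*9, beta has omega^2*4
Term 3: alpha has omega^3*8, beta has omega^0*2
Result: alpha > beta

alpha > beta


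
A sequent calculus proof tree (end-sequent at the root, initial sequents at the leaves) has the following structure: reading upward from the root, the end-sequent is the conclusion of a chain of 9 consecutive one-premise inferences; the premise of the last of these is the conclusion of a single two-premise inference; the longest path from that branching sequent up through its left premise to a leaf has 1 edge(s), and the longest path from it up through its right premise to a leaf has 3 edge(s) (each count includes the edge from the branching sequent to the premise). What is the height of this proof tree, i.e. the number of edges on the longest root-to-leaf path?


Longest path through the left premise: 1 edges (measured from the branching sequent)
Longest path through the right premise: 3 edges
Height of the subtree rooted at the branching sequent: max(1, 3) = 3
The branching sequent sits 9 edges above the root (the chain of one-premise inferences), so height = 3 + 9 = 12

12


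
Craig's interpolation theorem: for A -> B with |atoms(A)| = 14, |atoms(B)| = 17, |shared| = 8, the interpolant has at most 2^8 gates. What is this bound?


Shared atoms = 8
Craig interpolant size bound = 2^8
= 256

256


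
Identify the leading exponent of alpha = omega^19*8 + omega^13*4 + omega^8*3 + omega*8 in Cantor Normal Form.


CNF: omega^19*8 + omega^13*4 + omega^8*3 + omega*8
The leading term is omega^19*8, which has exponent 19.

19


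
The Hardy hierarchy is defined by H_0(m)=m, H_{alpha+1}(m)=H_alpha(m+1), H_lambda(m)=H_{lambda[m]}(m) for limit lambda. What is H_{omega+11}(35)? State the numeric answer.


H_{omega+11}(35):
Unwind the 11 successor steps: H_{omega+11}(35) = H_omega(35+11) = H_omega(46).
H_omega(m) = H_m(m) = m + m = 2m.
Result = 2 * 46 = 92

92


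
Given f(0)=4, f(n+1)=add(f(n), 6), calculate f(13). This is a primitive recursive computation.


f(0) = 4
f(1) = add(f(0), 6) = add(4, 6) = 10
f(2) = add(f(1), 6) = add(10, 6) = 16
f(3) = add(f(2), 6) = add(16, 6) = 22
f(4) = add(f(3), 6) = add(22, 6) = 28
f(5) = add(f(4), 6) = add(28, 6) = 34
f(6) = add(f(5), 6) = add(34, 6) = 40
f(7) = add(f(6), 6) = add(40, 6) = 46
f(8) = add(f(7), 6) = add(46, 6) = 52
f(9) = add(f(8), 6) = add(52, 6) = 58
f(10) = add(f(9), 6) = add(58, 6) = 64
f(11) = add(f(10), 6) = add(64, 6) = 70
f(12) = add(f(11), 6) = add(70, 6) = 76
f(13) = add(f(12), 6) = add(76, 6) = 82


82


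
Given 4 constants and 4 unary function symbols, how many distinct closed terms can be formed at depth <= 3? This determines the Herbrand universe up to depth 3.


Herbrand terms by depth:
Depth 0: 4 constants
Depth 1: 16 new terms (running total: 20)
Depth 2: 64 new terms (running total: 84)
Depth 3: 256 new terms (running total: 340)
Total distinct ground terms = 340

340


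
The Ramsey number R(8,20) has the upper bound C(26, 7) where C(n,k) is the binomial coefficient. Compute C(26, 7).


R(8,20) <= C(8+20-2, 8-1) = C(26, 7)
C(26, 7) = 26! / (7! * 19!)
= 657800

657800


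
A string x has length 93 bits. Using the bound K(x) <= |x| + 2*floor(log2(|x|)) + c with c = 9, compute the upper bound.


floor(log2(93)) = 6
2 * 6 = 12
K(x) <= 93 + 12 + 9 = 114

114


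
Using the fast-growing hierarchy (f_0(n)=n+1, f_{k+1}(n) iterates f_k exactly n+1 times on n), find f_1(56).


f_1(56) = f_0^57(56)
f_0 adds 1 each time, applied 57 times.
f_1(56) = 56 + 57 = 113

113


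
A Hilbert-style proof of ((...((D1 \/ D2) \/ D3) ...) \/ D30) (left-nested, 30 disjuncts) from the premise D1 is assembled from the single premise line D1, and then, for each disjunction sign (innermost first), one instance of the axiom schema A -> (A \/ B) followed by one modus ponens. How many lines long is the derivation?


Building the left-nested 30-ary disjunction from D1:
- 1 premise line (D1)
- 30 disjuncts means 29 disjunction signs; each needs 1 axiom instance + 1 MP = 2 lines: 2 * 29 = 58
Total = 1 + 58 = 59 lines.

59


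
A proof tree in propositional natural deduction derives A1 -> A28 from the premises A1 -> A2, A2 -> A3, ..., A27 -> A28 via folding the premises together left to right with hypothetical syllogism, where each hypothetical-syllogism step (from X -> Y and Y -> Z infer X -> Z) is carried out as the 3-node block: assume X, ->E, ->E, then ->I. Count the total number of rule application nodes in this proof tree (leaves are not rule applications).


There are 27 premises in the chain. The first HS step combines premises 1 and 2; each further premise needs one more HS step.
So 27 premises require 27 - 1 = 26 hypothetical-syllogism steps.
Each HS step uses 3 inference nodes (->E, ->E, ->I).
26 * 3 = 78 total inference nodes.

78


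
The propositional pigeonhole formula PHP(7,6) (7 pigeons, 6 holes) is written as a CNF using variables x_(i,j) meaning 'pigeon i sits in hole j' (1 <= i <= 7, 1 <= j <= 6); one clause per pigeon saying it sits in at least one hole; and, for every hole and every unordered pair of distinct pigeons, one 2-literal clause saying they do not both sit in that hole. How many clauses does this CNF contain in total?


PHP(7,6): 7 pigeons, 6 holes, 7*6 = 42 variables.
- pigeon clauses: one per pigeon -> 7 clauses
- hole clauses: 6 holes * C(7,2) = 6 * 21 -> 126 clauses
Total clauses = 7 + 126 = 133

133


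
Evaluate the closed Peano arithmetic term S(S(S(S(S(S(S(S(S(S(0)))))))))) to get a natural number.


Counting successors applied to 0:
10 applications of S to 0 = 10

10


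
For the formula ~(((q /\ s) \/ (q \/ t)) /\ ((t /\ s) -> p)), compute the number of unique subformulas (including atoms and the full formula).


Formula: ~(((q /\ s) \/ (q \/ t)) /\ ((t /\ s) -> p))
Subformulas found:
  1. q
  2. s
  3. t
  4. p
  5. (q /\ s)
  6. (q \/ t)
  7. (t /\ s)
  8. ((t /\ s) -> p)
  9. ((q /\ s) \/ (q \/ t))
  10. (((q /\ s) \/ (q \/ t)) /\ ((t /\ s) -> p))
  11. ~(((q /\ s) \/ (q \/ t)) /\ ((t /\ s) -> p))
Total distinct subformulas = 11

11


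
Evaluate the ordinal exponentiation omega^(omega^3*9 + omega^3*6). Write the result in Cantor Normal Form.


omega^(omega^3*9 + omega^3*6):
Both terms of the exponent have the same exponent 3, so they merge: omega^3*9 + omega^3*6 = omega^3*(9+6) = omega^3*15.
omega raised to a CNF ordinal is a single CNF term: Result = omega^(omega^3*15)

omega^(omega^3*15)


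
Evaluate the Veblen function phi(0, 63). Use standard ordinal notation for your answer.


phi(0, 63):
phi(0, beta) = omega^beta by definition.
phi(0, 63) = omega^63

omega^63


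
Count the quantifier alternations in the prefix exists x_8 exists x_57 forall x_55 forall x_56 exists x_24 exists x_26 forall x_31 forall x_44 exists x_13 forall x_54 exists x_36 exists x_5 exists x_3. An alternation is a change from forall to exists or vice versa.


Walk the prefix and count type changes:
  position 1: exists -> exists
  position 2: exists -> forall <-- alternation
  position 3: forall -> forall
  position 4: forall -> exists <-- alternation
  position 5: exists -> exists
  position 6: exists -> forall <-- alternation
  position 7: forall -> forall
  position 8: forall -> exists <-- alternation
  position 9: exists -> forall <-- alternation
  position 10: forall -> exists <-- alternation
  position 11: exists -> exists
  position 12: exists -> exists
Total alternations = 6

6


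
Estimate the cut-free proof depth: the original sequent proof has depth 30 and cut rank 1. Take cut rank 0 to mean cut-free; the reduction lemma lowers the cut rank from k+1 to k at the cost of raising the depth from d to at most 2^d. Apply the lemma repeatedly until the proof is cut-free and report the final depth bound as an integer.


Each rank reduction sends depth d to at most 2^d; cut rank r needs r reductions.
2_0(30) = 30
2_1(30) = 2^30 = 1073741824
Cut-free depth bound = 1073741824

1073741824


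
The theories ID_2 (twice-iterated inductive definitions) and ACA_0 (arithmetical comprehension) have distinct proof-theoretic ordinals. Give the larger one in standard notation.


Proof-theoretic ordinal of ID_2 (twice-iterated inductive definitions): psi_0(epsilon_{Omega_2+1})
Proof-theoretic ordinal of ACA_0 (arithmetical comprehension): epsilon_0
Comparing: epsilon_0 < psi_0(epsilon_{Omega_2+1}).
The larger ordinal is psi_0(epsilon_{Omega_2+1}) (from ID_2 (twice-iterated inductive definitions)).

psi_0(epsilon_{Omega_2+1})


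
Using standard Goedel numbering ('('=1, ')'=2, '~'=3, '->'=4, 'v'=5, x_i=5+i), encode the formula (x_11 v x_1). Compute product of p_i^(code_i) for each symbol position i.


Formula: (x_11 v x_1)
Symbol codes: [1, 16, 5, 6, 2]
Primes: [2, 3, 5, 7, 11]
p_1^1 = 2^1 = 2
p_2^16 = 3^16 = 43046721
p_3^5 = 5^5 = 3125
p_4^6 = 7^6 = 117649
p_5^2 = 11^2 = 121
Product = 3829955282190056250

3829955282190056250


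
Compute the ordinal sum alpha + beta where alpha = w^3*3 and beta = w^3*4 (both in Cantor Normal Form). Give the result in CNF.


Ordinal addition w^3*3 + w^3*4:
Both terms have the same exponent 3.
w^e*c + w^e*d = w^e*(c+d).
Result = w^3*(3+4) = w^3*7

w^3*7


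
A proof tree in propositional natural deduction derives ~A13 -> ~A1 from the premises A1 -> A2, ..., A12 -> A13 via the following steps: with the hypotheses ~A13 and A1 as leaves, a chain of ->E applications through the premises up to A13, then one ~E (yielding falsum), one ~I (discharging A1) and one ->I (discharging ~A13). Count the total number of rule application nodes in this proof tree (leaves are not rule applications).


From hypothesis A1, 12 ->E steps along the 12 premises yield A13.
~E with hypothesis ~A13 gives falsum (1 node); ~I discharging A1 gives ~A1 (1 node); ->I discharging ~A13 gives the goal (1 node).
Total = 12 + 3 = 15 inference nodes.

15


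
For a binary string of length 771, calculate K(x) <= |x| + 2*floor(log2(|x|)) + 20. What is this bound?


floor(log2(771)) = 9
2 * 9 = 18
K(x) <= 771 + 18 + 20 = 809

809


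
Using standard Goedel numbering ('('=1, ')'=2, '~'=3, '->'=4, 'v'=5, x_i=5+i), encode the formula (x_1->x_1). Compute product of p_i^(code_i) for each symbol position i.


Formula: (x_1->x_1)
Symbol codes: [1, 6, 4, 6, 2]
Primes: [2, 3, 5, 7, 11]
p_1^1 = 2^1 = 2
p_2^6 = 3^6 = 729
p_3^4 = 5^4 = 625
p_4^6 = 7^6 = 117649
p_5^2 = 11^2 = 121
Product = 12972125801250

12972125801250


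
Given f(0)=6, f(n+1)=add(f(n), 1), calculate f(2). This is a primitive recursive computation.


f(0) = 6
f(1) = add(f(0), 1) = add(6, 1) = 7
f(2) = add(f(1), 1) = add(7, 1) = 8


8


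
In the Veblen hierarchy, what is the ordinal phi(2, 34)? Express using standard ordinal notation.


phi(2, 34):
phi(2, beta) = zeta_beta (the beta-th zeta number, fixed point of epsilon).
phi(2, 34) = zeta_34

zeta_34


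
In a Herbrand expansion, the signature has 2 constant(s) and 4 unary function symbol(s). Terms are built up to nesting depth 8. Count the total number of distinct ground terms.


Herbrand terms by depth:
Depth 0: 2 constants
Depth 1: 8 new terms (running total: 10)
Depth 2: 32 new terms (running total: 42)
Depth 3: 128 new terms (running total: 170)
Depth 4: 512 new terms (running total: 682)
Depth 5: 2048 new terms (running total: 2730)
Depth 6: 8192 new terms (running total: 10922)
Depth 7: 32768 new terms (running total: 43690)
Depth 8: 131072 new terms (running total: 174762)
Total distinct ground terms = 174762

174762


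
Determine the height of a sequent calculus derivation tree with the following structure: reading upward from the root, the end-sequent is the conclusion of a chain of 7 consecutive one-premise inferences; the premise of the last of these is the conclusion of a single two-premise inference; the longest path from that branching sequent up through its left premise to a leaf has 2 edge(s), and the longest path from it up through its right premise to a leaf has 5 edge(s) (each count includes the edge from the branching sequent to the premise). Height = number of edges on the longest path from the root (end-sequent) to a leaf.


Longest path through the left premise: 2 edges (measured from the branching sequent)
Longest path through the right premise: 5 edges
Height of the subtree rooted at the branching sequent: max(2, 5) = 5
The branching sequent sits 7 edges above the root (the chain of one-premise inferences), so height = 5 + 7 = 12

12


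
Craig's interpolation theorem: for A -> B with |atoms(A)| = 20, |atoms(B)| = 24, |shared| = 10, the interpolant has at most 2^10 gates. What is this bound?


Shared atoms = 10
Craig interpolant size bound = 2^10
= 1024

1024


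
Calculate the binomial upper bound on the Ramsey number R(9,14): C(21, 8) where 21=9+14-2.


R(9,14) <= C(9+14-2, 9-1) = C(21, 8)
C(21, 8) = 21! / (8! * 13!)
= 203490

203490


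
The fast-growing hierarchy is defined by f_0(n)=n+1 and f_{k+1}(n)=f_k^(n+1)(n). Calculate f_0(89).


f_0(89) = 89 + 1 = 90

90


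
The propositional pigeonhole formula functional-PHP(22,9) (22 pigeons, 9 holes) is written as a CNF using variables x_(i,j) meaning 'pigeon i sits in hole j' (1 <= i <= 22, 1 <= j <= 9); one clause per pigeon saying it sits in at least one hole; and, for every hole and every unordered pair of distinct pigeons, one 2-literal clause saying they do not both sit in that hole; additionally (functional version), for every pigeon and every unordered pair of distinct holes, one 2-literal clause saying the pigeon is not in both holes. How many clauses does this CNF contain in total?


functional-PHP(22,9): 22 pigeons, 9 holes, 22*9 = 198 variables.
- pigeon clauses: one per pigeon -> 22 clauses
- hole clauses: 9 holes * C(22,2) = 9 * 231 -> 2079 clauses
- functional clauses: 22 pigeons * C(9,2) = 22 * 36 -> 792 clauses
Total clauses = 22 + 2079 + 792 = 2893

2893


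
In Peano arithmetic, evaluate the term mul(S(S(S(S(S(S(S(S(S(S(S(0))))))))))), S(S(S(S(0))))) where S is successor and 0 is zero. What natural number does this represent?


mul(S^11(0), S^4(0)):
S^11(0) = 11
S^4(0) = 4
11 * 4 = 44

44


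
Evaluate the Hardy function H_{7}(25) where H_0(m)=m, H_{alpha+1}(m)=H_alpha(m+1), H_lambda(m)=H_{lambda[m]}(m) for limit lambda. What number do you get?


H_7(25):
For finite ordinals k, H_k(n) = n + k (each successor step adds 1).
H_7(25) = 25 + 7 = 32

32


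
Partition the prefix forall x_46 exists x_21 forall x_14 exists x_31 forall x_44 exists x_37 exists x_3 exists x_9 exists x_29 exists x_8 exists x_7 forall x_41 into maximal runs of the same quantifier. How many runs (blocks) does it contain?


Alternations = 6.
Blocks = alternations + 1 = 7

7


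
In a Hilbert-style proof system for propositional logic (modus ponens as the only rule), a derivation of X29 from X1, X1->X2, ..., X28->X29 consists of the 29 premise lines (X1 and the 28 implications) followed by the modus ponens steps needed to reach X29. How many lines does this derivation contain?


We have 29 premise lines: X1 and 28 implications.
Each implication is detached once by MP, giving 28 MP lines.
29 premise lines + 28 MP lines = 57 total lines.

57


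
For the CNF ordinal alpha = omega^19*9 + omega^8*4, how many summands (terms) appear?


CNF: omega^19*9 + omega^8*4
Count the summands separated by '+':
  term 1: omega^19*9
  term 2: omega^8*4
Total terms = 2

2


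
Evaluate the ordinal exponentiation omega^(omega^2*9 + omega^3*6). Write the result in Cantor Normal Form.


omega^(omega^2*9 + omega^3*6):
In ordinal addition a term is absorbed by a following term of strictly larger exponent: 2 < 3, so omega^2*9 + omega^3*6 = omega^3*6.
omega raised to a CNF ordinal is a single CNF term: Result = omega^(omega^3*6)

omega^(omega^3*6)


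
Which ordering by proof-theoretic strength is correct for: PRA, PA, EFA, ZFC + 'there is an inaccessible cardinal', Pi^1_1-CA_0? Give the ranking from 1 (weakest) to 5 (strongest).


Ordering by consistency strength:
1. EFA
2. PRA
3. PA
4. Pi^1_1-CA_0
5. ZFC + 'there is an inaccessible cardinal'


PRA=2, PA=3, EFA=1, ZFC + 'there is an inaccessible cardinal'=5, Pi^1_1-CA_0=4


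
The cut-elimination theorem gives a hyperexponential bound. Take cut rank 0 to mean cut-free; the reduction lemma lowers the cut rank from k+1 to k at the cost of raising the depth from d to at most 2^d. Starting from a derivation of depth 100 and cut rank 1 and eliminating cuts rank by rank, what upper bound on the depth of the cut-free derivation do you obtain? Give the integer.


Each rank reduction sends depth d to at most 2^d; cut rank r needs r reductions.
2_0(100) = 100
2_1(100) = 2^100 = 1267650600228229401496703205376
Cut-free depth bound = 1267650600228229401496703205376

1267650600228229401496703205376


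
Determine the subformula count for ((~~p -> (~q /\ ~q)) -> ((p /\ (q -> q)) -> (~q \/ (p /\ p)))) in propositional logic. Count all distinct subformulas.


Formula: ((~~p -> (~q /\ ~q)) -> ((p /\ (q -> q)) -> (~q \/ (p /\ p))))
Subformulas found:
  1. q
  2. p
  3. ~p
  4. ~q
  5. ~~p
  6. (q -> q)
  7. (p /\ p)
  8. (~q /\ ~q)
  9. (p /\ (q -> q))
  10. (~q \/ (p /\ p))
  11. (~~p -> (~q /\ ~q))
  12. ((p /\ (q -> q)) -> (~q \/ (p /\ p)))
  13. ((~~p -> (~q /\ ~q)) -> ((p /\ (q -> q)) -> (~q \/ (p /\ p))))
Total distinct subformulas = 13

13


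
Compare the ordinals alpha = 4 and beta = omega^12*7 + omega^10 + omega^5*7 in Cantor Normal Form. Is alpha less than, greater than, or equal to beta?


Compare term by term from highest exponent:
alpha = 4
beta = omega^12*7 + omega^10 + omega^5*7
Term 1: alpha has omega^0*4, beta has omega^12*7
Term 2: alpha has omega^0*0, beta has omega^10*1
Term 3: alpha has omega^0*0, beta has omega^5*7
Result: alpha < beta

alpha < beta


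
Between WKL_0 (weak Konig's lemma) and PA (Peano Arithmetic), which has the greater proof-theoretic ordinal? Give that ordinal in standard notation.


Proof-theoretic ordinal of WKL_0 (weak Konig's lemma): omega^omega
Proof-theoretic ordinal of PA (Peano Arithmetic): epsilon_0
Comparing: omega^omega < epsilon_0.
The larger ordinal is epsilon_0 (from PA (Peano Arithmetic)).

epsilon_0


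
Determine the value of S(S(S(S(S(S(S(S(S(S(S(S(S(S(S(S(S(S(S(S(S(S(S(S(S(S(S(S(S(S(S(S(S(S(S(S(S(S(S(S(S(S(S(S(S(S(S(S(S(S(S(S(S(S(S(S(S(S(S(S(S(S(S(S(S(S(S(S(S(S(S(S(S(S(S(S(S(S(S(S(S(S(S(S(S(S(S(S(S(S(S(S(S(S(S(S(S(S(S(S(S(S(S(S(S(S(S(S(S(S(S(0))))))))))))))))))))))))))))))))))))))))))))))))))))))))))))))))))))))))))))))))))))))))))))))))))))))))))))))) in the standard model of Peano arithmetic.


Counting successors applied to 0:
111 applications of S to 0 = 111

111


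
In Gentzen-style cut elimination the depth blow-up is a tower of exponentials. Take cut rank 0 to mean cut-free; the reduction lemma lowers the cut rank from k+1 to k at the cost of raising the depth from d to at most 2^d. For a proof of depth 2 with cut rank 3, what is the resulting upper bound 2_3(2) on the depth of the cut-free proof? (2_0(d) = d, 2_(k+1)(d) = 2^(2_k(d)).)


Each rank reduction sends depth d to at most 2^d; cut rank r needs r reductions.
2_0(2) = 2
2_1(2) = 2^2 = 4
2_2(2) = 2^4 = 16
2_3(2) = 2^16 = 65536
Cut-free depth bound = 65536

65536


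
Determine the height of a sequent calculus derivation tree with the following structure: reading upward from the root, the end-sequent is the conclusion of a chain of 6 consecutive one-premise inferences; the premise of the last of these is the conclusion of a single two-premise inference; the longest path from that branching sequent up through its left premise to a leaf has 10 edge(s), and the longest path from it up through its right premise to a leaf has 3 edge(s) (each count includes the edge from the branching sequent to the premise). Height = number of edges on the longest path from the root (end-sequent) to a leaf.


Longest path through the left premise: 10 edges (measured from the branching sequent)
Longest path through the right premise: 3 edges
Height of the subtree rooted at the branching sequent: max(10, 3) = 10
The branching sequent sits 6 edges above the root (the chain of one-premise inferences), so height = 10 + 6 = 16

16


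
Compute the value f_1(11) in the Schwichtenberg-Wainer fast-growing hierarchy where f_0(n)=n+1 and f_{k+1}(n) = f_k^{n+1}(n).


f_1(11) = f_0^12(11)
f_0 adds 1 each time, applied 12 times.
f_1(11) = 11 + 12 = 23

23
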